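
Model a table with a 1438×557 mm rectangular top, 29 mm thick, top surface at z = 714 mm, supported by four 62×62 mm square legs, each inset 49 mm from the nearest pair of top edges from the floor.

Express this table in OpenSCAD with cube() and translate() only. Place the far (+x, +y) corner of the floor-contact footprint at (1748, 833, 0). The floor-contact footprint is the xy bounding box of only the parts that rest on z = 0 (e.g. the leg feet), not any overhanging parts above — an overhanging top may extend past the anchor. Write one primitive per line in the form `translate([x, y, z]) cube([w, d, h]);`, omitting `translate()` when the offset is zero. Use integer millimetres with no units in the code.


translate([359, 325, 685]) cube([1438, 557, 29]);
translate([408, 374, 0]) cube([62, 62, 685]);
translate([1686, 374, 0]) cube([62, 62, 685]);
translate([408, 771, 0]) cube([62, 62, 685]);
translate([1686, 771, 0]) cube([62, 62, 685]);


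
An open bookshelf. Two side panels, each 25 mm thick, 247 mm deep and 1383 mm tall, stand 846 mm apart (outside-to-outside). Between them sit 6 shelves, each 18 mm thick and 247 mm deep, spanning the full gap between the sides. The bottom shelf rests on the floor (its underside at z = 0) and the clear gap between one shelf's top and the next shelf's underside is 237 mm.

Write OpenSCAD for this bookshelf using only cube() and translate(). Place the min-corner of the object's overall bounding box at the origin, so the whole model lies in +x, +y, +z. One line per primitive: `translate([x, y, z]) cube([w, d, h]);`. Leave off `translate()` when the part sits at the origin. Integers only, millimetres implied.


cube([25, 247, 1383]);
translate([821, 0, 0]) cube([25, 247, 1383]);
translate([25, 0, 0]) cube([796, 247, 18]);
translate([25, 0, 255]) cube([796, 247, 18]);
translate([25, 0, 510]) cube([796, 247, 18]);
translate([25, 0, 765]) cube([796, 247, 18]);
translate([25, 0, 1020]) cube([796, 247, 18]);
translate([25, 0, 1275]) cube([796, 247, 18]);


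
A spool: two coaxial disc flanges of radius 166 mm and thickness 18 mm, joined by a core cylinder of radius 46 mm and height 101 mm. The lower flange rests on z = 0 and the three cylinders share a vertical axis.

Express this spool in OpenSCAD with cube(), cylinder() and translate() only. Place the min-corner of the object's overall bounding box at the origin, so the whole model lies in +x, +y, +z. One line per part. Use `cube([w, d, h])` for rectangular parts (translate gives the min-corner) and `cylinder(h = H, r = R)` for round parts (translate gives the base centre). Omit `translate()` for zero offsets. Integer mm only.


translate([166, 166, 0]) cylinder(h = 18, r = 166);
translate([166, 166, 18]) cylinder(h = 101, r = 46);
translate([166, 166, 119]) cylinder(h = 18, r = 166);


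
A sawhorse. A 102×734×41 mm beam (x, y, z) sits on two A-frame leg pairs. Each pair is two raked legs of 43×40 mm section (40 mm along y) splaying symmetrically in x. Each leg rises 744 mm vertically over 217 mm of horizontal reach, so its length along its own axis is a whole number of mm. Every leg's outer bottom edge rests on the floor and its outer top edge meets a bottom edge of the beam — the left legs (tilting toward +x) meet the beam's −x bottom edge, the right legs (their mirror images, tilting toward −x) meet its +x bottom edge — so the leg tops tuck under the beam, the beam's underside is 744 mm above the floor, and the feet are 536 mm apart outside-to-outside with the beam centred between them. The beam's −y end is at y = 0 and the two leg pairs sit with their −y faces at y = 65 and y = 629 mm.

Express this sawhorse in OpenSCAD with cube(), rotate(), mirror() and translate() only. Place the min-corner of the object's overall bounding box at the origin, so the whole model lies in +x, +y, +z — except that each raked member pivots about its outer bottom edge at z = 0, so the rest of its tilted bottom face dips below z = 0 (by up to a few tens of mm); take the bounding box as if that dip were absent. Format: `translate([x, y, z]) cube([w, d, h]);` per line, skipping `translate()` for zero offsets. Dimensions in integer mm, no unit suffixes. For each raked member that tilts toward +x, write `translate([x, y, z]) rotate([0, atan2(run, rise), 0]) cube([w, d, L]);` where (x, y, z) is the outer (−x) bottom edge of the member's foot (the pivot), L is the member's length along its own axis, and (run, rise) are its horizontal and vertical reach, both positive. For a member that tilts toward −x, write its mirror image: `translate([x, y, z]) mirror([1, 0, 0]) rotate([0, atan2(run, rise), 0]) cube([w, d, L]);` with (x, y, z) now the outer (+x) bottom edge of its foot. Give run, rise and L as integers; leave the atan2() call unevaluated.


// leg length = √(217² + 744²) = 775
// right-leg outer foot x = 2·217 + 102 = 536
// beam min-corner = (217, 0, 744)
translate([217, 0, 744]) cube([102, 734, 41]);
translate([0, 65, 0]) rotate([0, atan2(217, 744), 0]) cube([43, 40, 775]);
translate([536, 65, 0]) mirror([1, 0, 0]) rotate([0, atan2(217, 744), 0]) cube([43, 40, 775]);
translate([0, 629, 0]) rotate([0, atan2(217, 744), 0]) cube([43, 40, 775]);
translate([536, 629, 0]) mirror([1, 0, 0]) rotate([0, atan2(217, 744), 0]) cube([43, 40, 775]);


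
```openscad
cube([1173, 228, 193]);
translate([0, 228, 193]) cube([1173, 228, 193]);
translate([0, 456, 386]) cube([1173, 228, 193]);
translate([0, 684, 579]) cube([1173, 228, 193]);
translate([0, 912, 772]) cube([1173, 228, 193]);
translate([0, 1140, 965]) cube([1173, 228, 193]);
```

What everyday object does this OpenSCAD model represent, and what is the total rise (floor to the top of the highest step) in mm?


A staircase. The total rise is 1158 mm.

6 identical blocks, each offset up and back from the previous — a staircase. Each step is 193 mm tall and there are 6 of them, so the total rise is 6 × 193 = 1158 mm.


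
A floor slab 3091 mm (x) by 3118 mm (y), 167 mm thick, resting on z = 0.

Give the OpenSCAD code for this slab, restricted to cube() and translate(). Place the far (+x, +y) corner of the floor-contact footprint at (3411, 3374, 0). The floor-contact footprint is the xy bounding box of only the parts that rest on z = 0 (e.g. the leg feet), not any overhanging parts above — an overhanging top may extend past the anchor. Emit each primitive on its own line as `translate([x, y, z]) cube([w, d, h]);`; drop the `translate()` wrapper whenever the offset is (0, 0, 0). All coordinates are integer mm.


translate([320, 256, 0]) cube([3091, 3118, 167]);


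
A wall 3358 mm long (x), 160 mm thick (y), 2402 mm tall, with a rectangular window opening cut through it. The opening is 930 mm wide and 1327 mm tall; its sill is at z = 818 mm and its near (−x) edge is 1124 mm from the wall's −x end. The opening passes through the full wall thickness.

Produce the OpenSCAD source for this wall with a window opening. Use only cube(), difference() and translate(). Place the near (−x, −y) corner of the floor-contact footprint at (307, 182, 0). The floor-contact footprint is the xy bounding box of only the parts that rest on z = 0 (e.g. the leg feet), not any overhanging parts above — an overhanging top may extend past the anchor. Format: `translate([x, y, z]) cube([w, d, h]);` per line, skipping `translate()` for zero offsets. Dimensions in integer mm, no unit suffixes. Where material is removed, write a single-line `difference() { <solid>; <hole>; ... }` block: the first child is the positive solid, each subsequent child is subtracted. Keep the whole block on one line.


difference() { translate([307, 182, 0]) cube([3358, 160, 2402]); translate([1431, 182, 818]) cube([930, 160, 1327]); }


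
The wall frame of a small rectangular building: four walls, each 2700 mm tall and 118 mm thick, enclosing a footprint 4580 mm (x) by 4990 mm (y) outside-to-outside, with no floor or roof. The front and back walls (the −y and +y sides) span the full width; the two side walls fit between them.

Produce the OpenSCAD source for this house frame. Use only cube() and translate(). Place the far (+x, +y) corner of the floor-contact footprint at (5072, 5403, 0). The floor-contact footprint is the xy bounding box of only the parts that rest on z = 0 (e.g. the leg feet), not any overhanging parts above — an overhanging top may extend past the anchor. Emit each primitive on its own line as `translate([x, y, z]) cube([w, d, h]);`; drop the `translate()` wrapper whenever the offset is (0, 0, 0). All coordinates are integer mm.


translate([492, 413, 0]) cube([4580, 118, 2700]);
translate([492, 5285, 0]) cube([4580, 118, 2700]);
translate([492, 531, 0]) cube([118, 4754, 2700]);
translate([4954, 531, 0]) cube([118, 4754, 2700]);


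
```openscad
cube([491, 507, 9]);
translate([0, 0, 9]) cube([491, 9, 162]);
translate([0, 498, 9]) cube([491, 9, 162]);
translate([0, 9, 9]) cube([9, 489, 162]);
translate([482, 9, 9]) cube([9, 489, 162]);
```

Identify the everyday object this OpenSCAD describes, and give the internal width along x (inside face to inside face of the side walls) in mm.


An open box. The internal width is 473 mm.

A 491×507 base slab with four walls standing on it — an open box. The base is 491 mm wide and the walls are 9 mm thick, so the internal width is 491 − 2 × 9 = 473 mm.


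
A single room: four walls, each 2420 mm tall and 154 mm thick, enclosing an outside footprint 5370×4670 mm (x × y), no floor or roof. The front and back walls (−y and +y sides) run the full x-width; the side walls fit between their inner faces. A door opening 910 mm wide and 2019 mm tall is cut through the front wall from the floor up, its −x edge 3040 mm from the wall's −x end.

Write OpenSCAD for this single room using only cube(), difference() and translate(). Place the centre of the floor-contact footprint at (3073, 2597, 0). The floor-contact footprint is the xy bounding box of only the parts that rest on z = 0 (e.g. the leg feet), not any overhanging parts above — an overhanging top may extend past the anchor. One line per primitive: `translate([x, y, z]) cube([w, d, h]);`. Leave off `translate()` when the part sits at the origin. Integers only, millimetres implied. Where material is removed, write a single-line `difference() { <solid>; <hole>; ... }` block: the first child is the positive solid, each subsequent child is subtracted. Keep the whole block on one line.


difference() { translate([388, 262, 0]) cube([5370, 154, 2420]); translate([3428, 262, 0]) cube([910, 154, 2019]); }
translate([388, 4778, 0]) cube([5370, 154, 2420]);
translate([388, 416, 0]) cube([154, 4362, 2420]);
translate([5604, 416, 0]) cube([154, 4362, 2420]);


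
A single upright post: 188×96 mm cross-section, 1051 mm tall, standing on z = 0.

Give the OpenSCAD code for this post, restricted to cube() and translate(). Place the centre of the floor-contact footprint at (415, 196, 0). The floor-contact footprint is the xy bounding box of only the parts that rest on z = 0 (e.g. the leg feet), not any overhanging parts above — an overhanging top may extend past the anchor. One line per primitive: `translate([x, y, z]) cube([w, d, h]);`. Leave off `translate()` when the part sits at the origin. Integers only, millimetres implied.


translate([321, 148, 0]) cube([188, 96, 1051]);


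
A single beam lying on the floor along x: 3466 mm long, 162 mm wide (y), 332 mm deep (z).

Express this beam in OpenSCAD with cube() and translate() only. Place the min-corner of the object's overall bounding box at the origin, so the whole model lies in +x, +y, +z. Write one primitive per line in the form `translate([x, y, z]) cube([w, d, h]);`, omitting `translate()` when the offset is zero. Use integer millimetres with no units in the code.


cube([3466, 162, 332]);


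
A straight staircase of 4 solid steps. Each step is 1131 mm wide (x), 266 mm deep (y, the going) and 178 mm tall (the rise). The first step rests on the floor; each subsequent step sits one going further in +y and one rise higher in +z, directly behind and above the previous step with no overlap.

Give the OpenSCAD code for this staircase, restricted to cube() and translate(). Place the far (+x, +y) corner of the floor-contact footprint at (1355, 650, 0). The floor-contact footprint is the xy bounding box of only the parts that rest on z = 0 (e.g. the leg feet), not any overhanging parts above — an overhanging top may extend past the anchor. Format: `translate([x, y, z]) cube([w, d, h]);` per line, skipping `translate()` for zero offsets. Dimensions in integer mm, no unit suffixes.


translate([224, 384, 0]) cube([1131, 266, 178]);
translate([224, 650, 178]) cube([1131, 266, 178]);
translate([224, 916, 356]) cube([1131, 266, 178]);
translate([224, 1182, 534]) cube([1131, 266, 178]);


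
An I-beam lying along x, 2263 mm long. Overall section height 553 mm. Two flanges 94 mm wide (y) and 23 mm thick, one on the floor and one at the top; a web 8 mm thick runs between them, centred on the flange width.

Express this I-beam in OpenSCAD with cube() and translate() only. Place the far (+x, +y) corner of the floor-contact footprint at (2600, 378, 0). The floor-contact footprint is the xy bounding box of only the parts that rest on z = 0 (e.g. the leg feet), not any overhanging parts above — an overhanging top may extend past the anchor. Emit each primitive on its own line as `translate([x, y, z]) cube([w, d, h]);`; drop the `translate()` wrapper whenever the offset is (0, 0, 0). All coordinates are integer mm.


translate([337, 284, 0]) cube([2263, 94, 23]);
translate([337, 327, 23]) cube([2263, 8, 507]);
translate([337, 284, 530]) cube([2263, 94, 23]);


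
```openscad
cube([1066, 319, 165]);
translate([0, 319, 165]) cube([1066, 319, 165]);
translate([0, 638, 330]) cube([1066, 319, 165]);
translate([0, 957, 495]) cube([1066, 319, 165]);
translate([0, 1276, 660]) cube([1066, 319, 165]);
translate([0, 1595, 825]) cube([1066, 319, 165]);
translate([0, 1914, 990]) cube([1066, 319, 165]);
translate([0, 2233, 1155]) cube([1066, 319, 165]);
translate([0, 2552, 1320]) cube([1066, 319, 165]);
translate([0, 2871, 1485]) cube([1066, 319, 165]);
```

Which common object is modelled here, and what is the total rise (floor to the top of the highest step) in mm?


A staircase. The total rise is 1650 mm.

10 identical blocks, each offset up and back from the previous — a staircase. Each step is 165 mm tall and there are 10 of them, so the total rise is 10 × 165 = 1650 mm.


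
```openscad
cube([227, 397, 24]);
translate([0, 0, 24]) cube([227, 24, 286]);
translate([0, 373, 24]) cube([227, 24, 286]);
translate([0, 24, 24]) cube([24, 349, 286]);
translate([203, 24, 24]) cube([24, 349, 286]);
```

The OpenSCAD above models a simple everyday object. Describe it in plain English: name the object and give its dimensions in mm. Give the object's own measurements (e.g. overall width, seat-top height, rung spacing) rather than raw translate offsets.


An open-topped rectangular box: outside dimensions 227×397×310 mm, with a uniform wall and base thickness of 24 mm. The base is a full 227×397 slab on the floor; four walls sit on top of the base. The front and back walls (the −y and +y sides) span the full width; the two side walls fit between them.


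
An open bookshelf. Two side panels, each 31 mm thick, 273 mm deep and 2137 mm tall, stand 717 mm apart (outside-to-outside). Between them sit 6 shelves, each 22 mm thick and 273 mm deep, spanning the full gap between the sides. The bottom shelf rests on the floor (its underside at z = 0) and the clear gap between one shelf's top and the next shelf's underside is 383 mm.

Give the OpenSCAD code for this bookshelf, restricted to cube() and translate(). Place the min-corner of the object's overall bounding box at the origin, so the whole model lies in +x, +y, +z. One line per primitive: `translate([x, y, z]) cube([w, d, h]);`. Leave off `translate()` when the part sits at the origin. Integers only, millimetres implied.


cube([31, 273, 2137]);
translate([686, 0, 0]) cube([31, 273, 2137]);
translate([31, 0, 0]) cube([655, 273, 22]);
translate([31, 0, 405]) cube([655, 273, 22]);
translate([31, 0, 810]) cube([655, 273, 22]);
translate([31, 0, 1215]) cube([655, 273, 22]);
translate([31, 0, 1620]) cube([655, 273, 22]);
translate([31, 0, 2025]) cube([655, 273, 22]);


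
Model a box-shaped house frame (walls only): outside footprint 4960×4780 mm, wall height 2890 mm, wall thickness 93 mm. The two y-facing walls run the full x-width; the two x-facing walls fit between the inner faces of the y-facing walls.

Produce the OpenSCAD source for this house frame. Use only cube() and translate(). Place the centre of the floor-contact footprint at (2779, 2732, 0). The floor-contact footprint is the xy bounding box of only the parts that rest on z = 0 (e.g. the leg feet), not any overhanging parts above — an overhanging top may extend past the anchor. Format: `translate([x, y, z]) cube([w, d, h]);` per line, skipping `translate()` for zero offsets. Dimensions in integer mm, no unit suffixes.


translate([299, 342, 0]) cube([4960, 93, 2890]);
translate([299, 5029, 0]) cube([4960, 93, 2890]);
translate([299, 435, 0]) cube([93, 4594, 2890]);
translate([5166, 435, 0]) cube([93, 4594, 2890]);


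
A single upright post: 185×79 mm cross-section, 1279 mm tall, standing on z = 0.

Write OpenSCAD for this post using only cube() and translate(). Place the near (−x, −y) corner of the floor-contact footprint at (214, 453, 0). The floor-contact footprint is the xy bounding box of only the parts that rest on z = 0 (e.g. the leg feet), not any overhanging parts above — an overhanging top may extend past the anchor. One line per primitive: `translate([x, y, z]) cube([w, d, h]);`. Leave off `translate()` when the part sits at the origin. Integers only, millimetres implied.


translate([214, 453, 0]) cube([185, 79, 1279]);


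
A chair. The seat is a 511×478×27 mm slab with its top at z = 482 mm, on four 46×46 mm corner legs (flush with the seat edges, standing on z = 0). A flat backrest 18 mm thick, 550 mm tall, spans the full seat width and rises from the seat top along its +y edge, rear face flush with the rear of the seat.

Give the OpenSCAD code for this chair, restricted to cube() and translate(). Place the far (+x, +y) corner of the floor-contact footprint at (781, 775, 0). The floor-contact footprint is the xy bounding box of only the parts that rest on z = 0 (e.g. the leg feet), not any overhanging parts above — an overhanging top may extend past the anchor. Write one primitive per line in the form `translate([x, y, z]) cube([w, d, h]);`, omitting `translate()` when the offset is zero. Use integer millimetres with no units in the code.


translate([270, 297, 455]) cube([511, 478, 27]);
translate([270, 297, 0]) cube([46, 46, 455]);
translate([735, 297, 0]) cube([46, 46, 455]);
translate([270, 729, 0]) cube([46, 46, 455]);
translate([735, 729, 0]) cube([46, 46, 455]);
translate([270, 757, 482]) cube([511, 18, 550]);


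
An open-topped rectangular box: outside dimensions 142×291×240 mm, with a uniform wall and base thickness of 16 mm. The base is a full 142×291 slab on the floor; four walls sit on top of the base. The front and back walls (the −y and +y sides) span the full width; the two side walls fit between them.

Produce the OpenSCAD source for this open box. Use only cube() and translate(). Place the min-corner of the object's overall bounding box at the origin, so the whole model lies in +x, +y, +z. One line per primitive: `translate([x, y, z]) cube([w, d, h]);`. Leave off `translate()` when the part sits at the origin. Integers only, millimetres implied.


cube([142, 291, 16]);
translate([0, 0, 16]) cube([142, 16, 224]);
translate([0, 275, 16]) cube([142, 16, 224]);
translate([0, 16, 16]) cube([16, 259, 224]);
translate([126, 16, 16]) cube([16, 259, 224]);


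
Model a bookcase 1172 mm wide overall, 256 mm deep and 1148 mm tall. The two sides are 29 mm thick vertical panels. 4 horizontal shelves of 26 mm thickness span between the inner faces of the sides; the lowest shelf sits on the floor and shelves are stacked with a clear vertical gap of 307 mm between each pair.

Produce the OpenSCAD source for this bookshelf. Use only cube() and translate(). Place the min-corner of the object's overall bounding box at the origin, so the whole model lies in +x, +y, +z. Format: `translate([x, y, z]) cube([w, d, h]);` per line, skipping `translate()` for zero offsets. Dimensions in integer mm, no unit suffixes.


cube([29, 256, 1148]);
translate([1143, 0, 0]) cube([29, 256, 1148]);
translate([29, 0, 0]) cube([1114, 256, 26]);
translate([29, 0, 333]) cube([1114, 256, 26]);
translate([29, 0, 666]) cube([1114, 256, 26]);
translate([29, 0, 999]) cube([1114, 256, 26]);


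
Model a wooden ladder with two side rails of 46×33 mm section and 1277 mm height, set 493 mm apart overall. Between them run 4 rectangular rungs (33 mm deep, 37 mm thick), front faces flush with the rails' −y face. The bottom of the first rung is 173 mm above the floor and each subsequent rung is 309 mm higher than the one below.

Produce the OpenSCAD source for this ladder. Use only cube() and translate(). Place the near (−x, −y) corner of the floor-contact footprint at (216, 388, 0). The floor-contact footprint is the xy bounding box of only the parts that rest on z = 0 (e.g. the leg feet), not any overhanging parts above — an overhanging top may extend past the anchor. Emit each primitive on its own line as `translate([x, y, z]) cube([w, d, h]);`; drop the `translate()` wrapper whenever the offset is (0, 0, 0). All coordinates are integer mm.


translate([216, 388, 0]) cube([46, 33, 1277]);
translate([663, 388, 0]) cube([46, 33, 1277]);
translate([262, 388, 173]) cube([401, 33, 37]);
translate([262, 388, 482]) cube([401, 33, 37]);
translate([262, 388, 791]) cube([401, 33, 37]);
translate([262, 388, 1100]) cube([401, 33, 37]);


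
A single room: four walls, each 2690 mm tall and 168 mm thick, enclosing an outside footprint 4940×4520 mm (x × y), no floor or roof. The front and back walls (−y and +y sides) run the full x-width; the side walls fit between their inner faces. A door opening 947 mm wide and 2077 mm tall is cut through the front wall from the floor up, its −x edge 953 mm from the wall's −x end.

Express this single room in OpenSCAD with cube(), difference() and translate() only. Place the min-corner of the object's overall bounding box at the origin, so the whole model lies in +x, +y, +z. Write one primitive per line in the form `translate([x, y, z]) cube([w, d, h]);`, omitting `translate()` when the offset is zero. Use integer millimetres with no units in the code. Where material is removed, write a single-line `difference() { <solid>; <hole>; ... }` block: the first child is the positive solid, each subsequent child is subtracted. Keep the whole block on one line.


difference() { cube([4940, 168, 2690]); translate([953, 0, 0]) cube([947, 168, 2077]); }
translate([0, 4352, 0]) cube([4940, 168, 2690]);
translate([0, 168, 0]) cube([168, 4184, 2690]);
translate([4772, 168, 0]) cube([168, 4184, 2690]);


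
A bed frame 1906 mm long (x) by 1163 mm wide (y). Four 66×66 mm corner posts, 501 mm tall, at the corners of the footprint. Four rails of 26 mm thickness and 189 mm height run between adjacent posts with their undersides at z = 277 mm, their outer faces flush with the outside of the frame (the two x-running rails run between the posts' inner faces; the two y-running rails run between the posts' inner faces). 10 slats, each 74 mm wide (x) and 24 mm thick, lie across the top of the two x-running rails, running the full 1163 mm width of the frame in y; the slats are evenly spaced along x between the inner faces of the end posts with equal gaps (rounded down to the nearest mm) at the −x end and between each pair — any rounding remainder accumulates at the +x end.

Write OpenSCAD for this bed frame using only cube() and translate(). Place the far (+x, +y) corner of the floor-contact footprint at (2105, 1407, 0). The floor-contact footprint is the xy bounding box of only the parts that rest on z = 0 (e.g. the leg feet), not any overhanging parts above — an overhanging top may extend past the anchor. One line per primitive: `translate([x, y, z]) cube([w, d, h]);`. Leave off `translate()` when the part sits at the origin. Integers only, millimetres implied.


translate([199, 244, 0]) cube([66, 66, 501]);
translate([199, 1341, 0]) cube([66, 66, 501]);
translate([2039, 244, 0]) cube([66, 66, 501]);
translate([2039, 1341, 0]) cube([66, 66, 501]);
translate([265, 244, 277]) cube([1774, 26, 189]);
translate([265, 1381, 277]) cube([1774, 26, 189]);
translate([199, 310, 277]) cube([26, 1031, 189]);
translate([2079, 310, 277]) cube([26, 1031, 189]);
translate([359, 244, 466]) cube([74, 1163, 24]);
translate([527, 244, 466]) cube([74, 1163, 24]);
translate([695, 244, 466]) cube([74, 1163, 24]);
translate([863, 244, 466]) cube([74, 1163, 24]);
translate([1031, 244, 466]) cube([74, 1163, 24]);
translate([1199, 244, 466]) cube([74, 1163, 24]);
translate([1367, 244, 466]) cube([74, 1163, 24]);
translate([1535, 244, 466]) cube([74, 1163, 24]);
translate([1703, 244, 466]) cube([74, 1163, 24]);
translate([1871, 244, 466]) cube([74, 1163, 24]);


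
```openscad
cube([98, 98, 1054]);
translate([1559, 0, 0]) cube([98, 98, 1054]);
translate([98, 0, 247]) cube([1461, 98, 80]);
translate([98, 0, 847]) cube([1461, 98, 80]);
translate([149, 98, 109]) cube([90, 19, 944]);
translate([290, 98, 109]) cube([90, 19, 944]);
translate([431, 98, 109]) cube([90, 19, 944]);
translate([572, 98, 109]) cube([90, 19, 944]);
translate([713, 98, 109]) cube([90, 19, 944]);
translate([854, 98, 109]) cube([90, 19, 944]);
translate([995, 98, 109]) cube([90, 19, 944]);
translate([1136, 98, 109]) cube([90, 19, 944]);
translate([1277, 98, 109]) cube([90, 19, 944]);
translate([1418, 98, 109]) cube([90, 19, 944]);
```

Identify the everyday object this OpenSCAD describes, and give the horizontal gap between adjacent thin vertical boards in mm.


A fence section. The picket gap is 51 mm.

Two posts, two rails, 10 pickets — a fence section. Span 1461 mm holds 10 pickets of 90 mm with 11 equal gaps: ⌊(1461 − 10·90) / 11⌋ = 51 mm.


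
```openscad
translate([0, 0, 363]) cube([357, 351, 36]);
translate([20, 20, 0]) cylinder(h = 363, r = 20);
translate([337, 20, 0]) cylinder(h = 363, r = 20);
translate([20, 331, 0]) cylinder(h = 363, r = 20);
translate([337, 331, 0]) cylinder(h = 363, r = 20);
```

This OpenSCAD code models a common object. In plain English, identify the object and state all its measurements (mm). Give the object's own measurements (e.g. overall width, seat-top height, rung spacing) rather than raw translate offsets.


A simple wooden stool: a rectangular seat 357 mm (x) by 351 mm (y), 36 mm thick, top face at z = 399 mm, on four round legs, each 40 mm in diameter. The legs rest on z = 0, each leg's axis is inset half a diameter from the nearest pair of seat edges (so the leg's bounding box is flush with the corner).


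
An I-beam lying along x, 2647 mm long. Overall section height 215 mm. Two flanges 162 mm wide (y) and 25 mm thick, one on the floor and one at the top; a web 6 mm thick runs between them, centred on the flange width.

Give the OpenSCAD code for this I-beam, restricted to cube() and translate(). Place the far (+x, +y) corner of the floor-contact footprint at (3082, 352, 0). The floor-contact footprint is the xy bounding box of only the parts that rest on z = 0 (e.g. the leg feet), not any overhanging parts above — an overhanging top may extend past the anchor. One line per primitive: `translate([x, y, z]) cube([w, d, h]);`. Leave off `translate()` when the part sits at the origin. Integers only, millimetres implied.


translate([435, 190, 0]) cube([2647, 162, 25]);
translate([435, 268, 25]) cube([2647, 6, 165]);
translate([435, 190, 190]) cube([2647, 162, 25]);


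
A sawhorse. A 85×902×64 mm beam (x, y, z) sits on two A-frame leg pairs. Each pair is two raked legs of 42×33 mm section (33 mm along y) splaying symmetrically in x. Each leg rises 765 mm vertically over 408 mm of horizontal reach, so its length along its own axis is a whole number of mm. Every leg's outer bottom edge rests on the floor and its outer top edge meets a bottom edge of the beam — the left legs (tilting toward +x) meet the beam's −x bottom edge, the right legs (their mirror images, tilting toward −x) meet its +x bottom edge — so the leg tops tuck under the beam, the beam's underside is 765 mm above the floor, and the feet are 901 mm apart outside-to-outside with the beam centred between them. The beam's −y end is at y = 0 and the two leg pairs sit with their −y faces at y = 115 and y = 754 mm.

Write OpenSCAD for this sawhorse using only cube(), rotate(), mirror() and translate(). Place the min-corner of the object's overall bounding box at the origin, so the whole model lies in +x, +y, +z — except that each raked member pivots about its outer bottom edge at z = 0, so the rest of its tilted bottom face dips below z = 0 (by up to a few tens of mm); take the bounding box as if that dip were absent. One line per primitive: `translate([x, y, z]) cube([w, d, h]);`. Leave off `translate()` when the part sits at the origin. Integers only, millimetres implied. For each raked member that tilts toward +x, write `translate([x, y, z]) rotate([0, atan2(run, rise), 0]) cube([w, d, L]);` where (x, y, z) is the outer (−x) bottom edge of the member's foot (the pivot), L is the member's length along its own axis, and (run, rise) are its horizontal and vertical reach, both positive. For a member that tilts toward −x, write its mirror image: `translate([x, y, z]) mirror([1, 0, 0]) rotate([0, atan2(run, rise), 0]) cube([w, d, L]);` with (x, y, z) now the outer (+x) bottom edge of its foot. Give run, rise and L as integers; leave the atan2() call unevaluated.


// leg length = √(408² + 765²) = 867
// right-leg outer foot x = 2·408 + 85 = 901
// beam min-corner = (408, 0, 765)
translate([408, 0, 765]) cube([85, 902, 64]);
translate([0, 115, 0]) rotate([0, atan2(408, 765), 0]) cube([42, 33, 867]);
translate([901, 115, 0]) mirror([1, 0, 0]) rotate([0, atan2(408, 765), 0]) cube([42, 33, 867]);
translate([0, 754, 0]) rotate([0, atan2(408, 765), 0]) cube([42, 33, 867]);
translate([901, 754, 0]) mirror([1, 0, 0]) rotate([0, atan2(408, 765), 0]) cube([42, 33, 867]);


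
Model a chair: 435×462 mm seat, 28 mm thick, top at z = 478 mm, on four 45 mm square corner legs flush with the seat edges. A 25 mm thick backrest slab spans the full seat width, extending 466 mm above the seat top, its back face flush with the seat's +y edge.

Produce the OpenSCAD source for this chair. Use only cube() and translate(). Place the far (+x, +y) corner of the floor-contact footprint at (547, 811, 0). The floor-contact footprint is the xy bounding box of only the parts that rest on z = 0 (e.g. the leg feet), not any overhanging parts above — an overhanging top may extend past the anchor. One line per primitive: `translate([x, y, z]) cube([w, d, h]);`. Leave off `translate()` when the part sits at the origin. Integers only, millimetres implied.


// leg_h = 478 - 28 = 450
translate([112, 349, 450]) cube([435, 462, 28]);
translate([112, 349, 0]) cube([45, 45, 450]);
translate([502, 349, 0]) cube([45, 45, 450]);
translate([112, 766, 0]) cube([45, 45, 450]);
translate([502, 766, 0]) cube([45, 45, 450]);
translate([112, 786, 478]) cube([435, 25, 466]);


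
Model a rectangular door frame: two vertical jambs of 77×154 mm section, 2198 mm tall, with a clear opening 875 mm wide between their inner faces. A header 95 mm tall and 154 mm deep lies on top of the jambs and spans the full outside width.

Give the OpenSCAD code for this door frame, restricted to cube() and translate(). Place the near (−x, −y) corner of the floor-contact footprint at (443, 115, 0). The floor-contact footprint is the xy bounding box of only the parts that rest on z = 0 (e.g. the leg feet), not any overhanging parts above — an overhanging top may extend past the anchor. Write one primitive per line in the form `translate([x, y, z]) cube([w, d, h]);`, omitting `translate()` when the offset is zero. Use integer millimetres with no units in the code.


translate([443, 115, 0]) cube([77, 154, 2198]);
translate([1395, 115, 0]) cube([77, 154, 2198]);
translate([443, 115, 2198]) cube([1029, 154, 95]);


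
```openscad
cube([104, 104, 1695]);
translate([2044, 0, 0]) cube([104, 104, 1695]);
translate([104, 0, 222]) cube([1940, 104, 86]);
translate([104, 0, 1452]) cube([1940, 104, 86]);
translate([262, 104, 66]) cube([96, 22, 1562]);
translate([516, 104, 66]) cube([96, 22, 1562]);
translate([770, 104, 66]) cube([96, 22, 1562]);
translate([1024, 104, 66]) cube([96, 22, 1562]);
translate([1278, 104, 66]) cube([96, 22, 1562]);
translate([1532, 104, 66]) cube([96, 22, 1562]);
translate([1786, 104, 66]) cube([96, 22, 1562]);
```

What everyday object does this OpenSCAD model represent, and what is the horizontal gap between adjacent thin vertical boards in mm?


A fence section. The picket gap is 158 mm.

Two posts, two rails, 7 pickets — a fence section. Span 1940 mm holds 7 pickets of 96 mm with 8 equal gaps: ⌊(1940 − 7·96) / 8⌋ = 158 mm.


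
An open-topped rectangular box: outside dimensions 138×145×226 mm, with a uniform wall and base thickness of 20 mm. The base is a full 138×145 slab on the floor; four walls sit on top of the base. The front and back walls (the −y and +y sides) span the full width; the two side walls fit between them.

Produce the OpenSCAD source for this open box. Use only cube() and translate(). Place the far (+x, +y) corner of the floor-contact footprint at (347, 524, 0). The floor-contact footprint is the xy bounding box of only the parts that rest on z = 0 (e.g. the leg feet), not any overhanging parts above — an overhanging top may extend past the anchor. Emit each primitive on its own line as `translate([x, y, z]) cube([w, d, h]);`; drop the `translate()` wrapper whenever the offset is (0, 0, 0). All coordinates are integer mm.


translate([209, 379, 0]) cube([138, 145, 20]);
translate([209, 379, 20]) cube([138, 20, 206]);
translate([209, 504, 20]) cube([138, 20, 206]);
translate([209, 399, 20]) cube([20, 105, 206]);
translate([327, 399, 20]) cube([20, 105, 206]);


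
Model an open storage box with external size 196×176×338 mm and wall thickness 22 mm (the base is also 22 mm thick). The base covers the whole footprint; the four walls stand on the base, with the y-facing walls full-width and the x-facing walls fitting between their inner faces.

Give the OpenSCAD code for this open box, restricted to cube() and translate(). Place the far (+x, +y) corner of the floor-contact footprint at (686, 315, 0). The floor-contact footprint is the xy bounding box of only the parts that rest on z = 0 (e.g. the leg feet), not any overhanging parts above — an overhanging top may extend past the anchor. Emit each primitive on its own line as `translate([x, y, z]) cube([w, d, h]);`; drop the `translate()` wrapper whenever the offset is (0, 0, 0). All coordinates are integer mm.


translate([490, 139, 0]) cube([196, 176, 22]);
translate([490, 139, 22]) cube([196, 22, 316]);
translate([490, 293, 22]) cube([196, 22, 316]);
translate([490, 161, 22]) cube([22, 132, 316]);
translate([664, 161, 22]) cube([22, 132, 316]);


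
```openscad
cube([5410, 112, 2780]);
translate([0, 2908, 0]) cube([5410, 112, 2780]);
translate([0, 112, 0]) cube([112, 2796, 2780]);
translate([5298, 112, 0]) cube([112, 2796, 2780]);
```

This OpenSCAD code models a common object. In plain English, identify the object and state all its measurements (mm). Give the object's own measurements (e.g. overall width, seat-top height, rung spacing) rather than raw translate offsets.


The wall frame of a small rectangular building: four walls, each 2780 mm tall and 112 mm thick, enclosing a footprint 5410 mm (x) by 3020 mm (y) outside-to-outside, with no floor or roof. The front and back walls (the −y and +y sides) span the full width; the two side walls fit between them.


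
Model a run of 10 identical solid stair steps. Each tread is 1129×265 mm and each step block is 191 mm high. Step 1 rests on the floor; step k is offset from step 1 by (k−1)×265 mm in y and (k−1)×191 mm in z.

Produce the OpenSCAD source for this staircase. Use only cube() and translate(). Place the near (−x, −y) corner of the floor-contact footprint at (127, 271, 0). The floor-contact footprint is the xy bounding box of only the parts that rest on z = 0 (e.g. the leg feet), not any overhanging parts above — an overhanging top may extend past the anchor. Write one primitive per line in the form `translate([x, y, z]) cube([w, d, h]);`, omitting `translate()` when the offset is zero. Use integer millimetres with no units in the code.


translate([127, 271, 0]) cube([1129, 265, 191]);
translate([127, 536, 191]) cube([1129, 265, 191]);
translate([127, 801, 382]) cube([1129, 265, 191]);
translate([127, 1066, 573]) cube([1129, 265, 191]);
translate([127, 1331, 764]) cube([1129, 265, 191]);
translate([127, 1596, 955]) cube([1129, 265, 191]);
translate([127, 1861, 1146]) cube([1129, 265, 191]);
translate([127, 2126, 1337]) cube([1129, 265, 191]);
translate([127, 2391, 1528]) cube([1129, 265, 191]);
translate([127, 2656, 1719]) cube([1129, 265, 191]);


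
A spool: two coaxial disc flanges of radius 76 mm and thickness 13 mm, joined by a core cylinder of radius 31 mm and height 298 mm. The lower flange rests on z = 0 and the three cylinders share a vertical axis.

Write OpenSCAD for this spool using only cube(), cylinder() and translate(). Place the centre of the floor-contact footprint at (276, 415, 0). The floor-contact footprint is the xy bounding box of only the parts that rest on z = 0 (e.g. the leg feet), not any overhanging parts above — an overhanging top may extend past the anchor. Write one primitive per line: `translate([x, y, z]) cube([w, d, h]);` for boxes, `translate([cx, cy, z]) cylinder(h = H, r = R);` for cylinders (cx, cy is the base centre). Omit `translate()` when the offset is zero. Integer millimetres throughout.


translate([276, 415, 0]) cylinder(h = 13, r = 76);
translate([276, 415, 13]) cylinder(h = 298, r = 31);
translate([276, 415, 311]) cylinder(h = 13, r = 76);


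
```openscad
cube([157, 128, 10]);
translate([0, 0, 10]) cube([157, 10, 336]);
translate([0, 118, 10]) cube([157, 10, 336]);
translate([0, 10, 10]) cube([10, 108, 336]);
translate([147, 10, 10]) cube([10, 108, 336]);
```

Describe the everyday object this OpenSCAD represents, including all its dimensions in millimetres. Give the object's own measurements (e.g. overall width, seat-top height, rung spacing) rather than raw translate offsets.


An open-topped rectangular box: outside dimensions 157×128×346 mm, with a uniform wall and base thickness of 10 mm. The base is a full 157×128 slab on the floor; four walls sit on top of the base. The front and back walls (the −y and +y sides) span the full width; the two side walls fit between them.


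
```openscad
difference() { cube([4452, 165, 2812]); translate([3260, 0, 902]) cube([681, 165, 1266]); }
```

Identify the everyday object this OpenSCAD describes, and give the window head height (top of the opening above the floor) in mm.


A wall with a window opening. The window head height is 2168 mm.

A wall with a rectangular opening subtracted — a window. Sill at z = 902, opening 1266 mm tall, so the head is at 902 + 1266 = 2168 mm.


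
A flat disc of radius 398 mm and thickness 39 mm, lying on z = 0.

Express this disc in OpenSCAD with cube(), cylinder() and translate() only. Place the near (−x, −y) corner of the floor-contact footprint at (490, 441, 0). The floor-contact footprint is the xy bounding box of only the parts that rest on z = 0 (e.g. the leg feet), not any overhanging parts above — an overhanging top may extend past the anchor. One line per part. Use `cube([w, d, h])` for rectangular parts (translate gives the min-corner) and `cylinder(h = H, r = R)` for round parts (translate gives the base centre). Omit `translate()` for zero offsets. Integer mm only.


translate([888, 839, 0]) cylinder(h = 39, r = 398);
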